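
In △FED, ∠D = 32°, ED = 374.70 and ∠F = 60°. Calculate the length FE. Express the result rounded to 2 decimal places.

The third angle is ∠E = 180° − ∠D − ∠F = 88.00°.
Law of sines: FE = ED·sin D/sin F ≈ 229.28.

229.28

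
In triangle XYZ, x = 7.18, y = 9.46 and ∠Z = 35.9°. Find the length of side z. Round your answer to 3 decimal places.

By the law of cosines, z² = x² + y² − 2·x·y·cos Z = 31.003, so z ≈ 5.5681.

5.568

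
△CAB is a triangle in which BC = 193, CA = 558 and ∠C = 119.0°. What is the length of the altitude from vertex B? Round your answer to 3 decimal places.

168.802

By the law of cosines, AB² = BC² + CA² − 2·BC·CA·cos C = 4.5304e+05, so AB ≈ 673.08.
Area = ½·BC·CA·sin C ≈ 47096.
The altitude from B has length 2·area/CA ≈ 168.8.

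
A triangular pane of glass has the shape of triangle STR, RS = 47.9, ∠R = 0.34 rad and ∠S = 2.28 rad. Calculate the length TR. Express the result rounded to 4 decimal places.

72.9544

The third angle is ∠T = π − ∠R − ∠S = 0.522 rad.
Law of sines: TR = RS·sin S/sin T ≈ 72.954.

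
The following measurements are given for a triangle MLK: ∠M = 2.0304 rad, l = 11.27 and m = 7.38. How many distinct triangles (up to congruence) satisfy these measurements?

l·sin M = 11.27·sin(2.0304 rad) ≈ 10.1.
Since ∠M is not acute, a triangle exists only if m > l; here m ≤ l, so there is no triangle.

0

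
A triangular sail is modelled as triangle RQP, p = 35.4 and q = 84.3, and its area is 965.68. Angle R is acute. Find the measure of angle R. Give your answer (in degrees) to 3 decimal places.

∠R ≈ 40.330°

From area = ½·q·p·sin R, we get sin R = 2·area/(q·p) ≈ 0.64719.
Taking the acute solution, ∠R ≈ 40.33°.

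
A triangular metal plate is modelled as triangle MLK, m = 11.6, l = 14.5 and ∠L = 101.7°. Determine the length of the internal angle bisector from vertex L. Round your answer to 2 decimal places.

Law of sines: sin M = m·sin L/l ≈ 0.78338.
Since l ≥ m, only the acute value applies: ∠M ≈ 51.57°.
Then ∠K = 180° − ∠L − ∠M ≈ 26.73°.
Law of sines gives k = l·sin K/sin L ≈ 6.6601.
The bisector from L has length 2·k·m·cos(∠L/2)/(k+m) ≈ 5.3424.

t_L ≈ 5.34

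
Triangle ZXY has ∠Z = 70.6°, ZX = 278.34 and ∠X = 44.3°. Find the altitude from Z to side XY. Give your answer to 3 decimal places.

The third angle is ∠Y = 180° − ∠Z − ∠X = 65.10°.
Law of sines: XY = ZX·sin Z/sin Y ≈ 289.44.
Law of sines: YZ = ZX·sin X/sin Y ≈ 214.32.
Area = ½·ZX·XY·sin X ≈ 28133.
The altitude from Z has length 2·area/XY ≈ 194.4.

194.397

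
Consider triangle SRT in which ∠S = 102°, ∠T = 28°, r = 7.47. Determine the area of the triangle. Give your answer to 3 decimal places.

The third angle is ∠R = 180° − ∠T − ∠S = 50.00°.
Law of sines: s = r·sin S/sin R ≈ 9.5383.
Law of sines: t = r·sin T/sin R ≈ 4.578.
Area = ½·r·s·sin T ≈ 16.725.

area ≈ 16.725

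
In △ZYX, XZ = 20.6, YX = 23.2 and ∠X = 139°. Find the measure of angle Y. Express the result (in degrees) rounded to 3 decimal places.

19.229

By the law of cosines, ZY² = YX² + XZ² − 2·YX·XZ·cos X = 1684, so ZY ≈ 41.036.
Law of cosines again: cos Y = (ZY² + YX² − XZ²)/(2·ZY·YX) ≈ 0.94421, so ∠Y ≈ 19.23°.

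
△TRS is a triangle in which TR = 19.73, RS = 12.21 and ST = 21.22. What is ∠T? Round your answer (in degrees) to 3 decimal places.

By the law of cosines, cos T = (ST² + TR² − RS²) / (2·ST·TR) ≈ 0.82461, so ∠T ≈ 34.45°.

∠T ≈ 34.451°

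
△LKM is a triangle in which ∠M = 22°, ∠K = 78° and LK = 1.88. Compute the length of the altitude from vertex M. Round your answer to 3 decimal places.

The third angle is ∠L = 180° − ∠K − ∠M = 80.00°.
Law of sines: KM = LK·sin L/sin M ≈ 4.9424.
Law of sines: ML = LK·sin K/sin M ≈ 4.9089.
Area = ½·LK·KM·sin K ≈ 4.5443.
The altitude from M has length 2·area/LK ≈ 4.8344.

h_M ≈ 4.834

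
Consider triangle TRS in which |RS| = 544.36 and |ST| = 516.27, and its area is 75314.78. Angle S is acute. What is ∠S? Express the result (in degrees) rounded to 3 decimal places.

32.410

From area = ½·|RS|·|ST|·sin S, we get sin S = 2·area/(|RS|·|ST|) ≈ 0.53598.
Taking the acute solution, ∠S ≈ 32.41°.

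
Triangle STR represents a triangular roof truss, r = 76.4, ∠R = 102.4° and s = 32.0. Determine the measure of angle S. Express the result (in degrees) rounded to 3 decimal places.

Law of sines: sin S = s·sin R/r ≈ 0.40908.
Since r ≥ s, only the acute value applies: ∠S ≈ 24.15°.
Then ∠T = 180° − ∠R − ∠S ≈ 53.45°.

24.147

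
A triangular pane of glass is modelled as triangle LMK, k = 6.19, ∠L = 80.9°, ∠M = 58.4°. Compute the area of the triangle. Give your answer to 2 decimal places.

area ≈ 24.71

The third angle is ∠K = 180° − ∠L − ∠M = 40.70°.
Law of sines: l = k·sin L/sin K ≈ 9.373.
Law of sines: m = k·sin M/sin K ≈ 8.085.
Area = ½·k·l·sin M ≈ 24.708.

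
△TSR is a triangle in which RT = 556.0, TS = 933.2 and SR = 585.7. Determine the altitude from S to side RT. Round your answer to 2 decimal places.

h_S ≈ 551.70

Semiperimeter s = (585.7 + 556 + 933.2)/2 = 1037.5.
Heron's formula: area = √(1037.5·451.75·481.45·104.25) ≈ 1.5337e+05.
The altitude from S has length 2·area/RT ≈ 551.7.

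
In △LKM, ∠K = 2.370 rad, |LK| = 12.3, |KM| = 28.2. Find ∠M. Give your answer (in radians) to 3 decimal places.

By the law of cosines, |ML|² = |LK|² + |KM|² − 2·|LK|·|KM|·cos K = 1443.8, so |ML| ≈ 37.997.
Law of cosines again: cos M = (|KM|² + |ML|² − |LK|²)/(2·|KM|·|ML|) ≈ 0.97419, so ∠M ≈ 0.228 rad.

0.228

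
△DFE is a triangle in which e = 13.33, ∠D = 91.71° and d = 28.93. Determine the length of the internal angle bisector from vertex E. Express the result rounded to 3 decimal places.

Law of sines: sin E = e·sin D/d ≈ 0.46056.
Since d ≥ e, only the acute value applies: ∠E ≈ 27.42°.
Then ∠F = 180° − ∠D − ∠E ≈ 60.87°.
Law of sines gives f = d·sin F/sin D ≈ 25.281.
The bisector from E has length 2·d·f·cos(∠E/2)/(d+f) ≈ 26.214.

26.214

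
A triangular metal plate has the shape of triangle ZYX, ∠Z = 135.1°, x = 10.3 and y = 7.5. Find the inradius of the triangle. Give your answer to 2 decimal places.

By the law of cosines, z² = y² + x² − 2·y·x·cos Z = 271.78, so z ≈ 16.486.
Area = ½·y·x·sin Z ≈ 27.264.
Semiperimeter s = (16.486+7.5+10.3)/2 = 17.143.
Inradius = area/s = 27.264/17.143 ≈ 1.5904.

1.59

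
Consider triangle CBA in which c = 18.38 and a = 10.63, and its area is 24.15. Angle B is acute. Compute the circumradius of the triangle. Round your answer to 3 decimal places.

17.185

From area = ½·a·c·sin B, we get sin B = 2·area/(a·c) ≈ 0.24721.
Taking the acute solution, ∠B ≈ 14.31°.
Law of cosines then gives b ≈ 8.4965.
Circumradius = b/(2 sin B) ≈ 17.185.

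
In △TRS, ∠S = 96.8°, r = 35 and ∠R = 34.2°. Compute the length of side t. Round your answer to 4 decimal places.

The third angle is ∠T = 180° − ∠R − ∠S = 49.00°.
Law of sines: t = r·sin T/sin R ≈ 46.995.

46.9945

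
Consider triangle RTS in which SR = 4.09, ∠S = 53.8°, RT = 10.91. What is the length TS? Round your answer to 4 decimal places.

12.8144

Law of sines: sin T = SR·sin S/RT ≈ 0.30252.
Since RT ≥ SR, only the acute value applies: ∠T ≈ 17.61°.
Then ∠R = 180° − ∠S − ∠T ≈ 108.59°.
Law of sines gives TS = RT·sin R/sin S ≈ 12.814.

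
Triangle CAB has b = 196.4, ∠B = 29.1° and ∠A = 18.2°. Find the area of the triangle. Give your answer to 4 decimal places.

area ≈ 9102.7899

The third angle is ∠C = 180° − ∠A − ∠B = 132.70°.
Law of sines: c = b·sin C/sin B ≈ 296.79.
Law of sines: a = b·sin A/sin B ≈ 126.13.
Area = ½·b·c·sin A ≈ 9102.8.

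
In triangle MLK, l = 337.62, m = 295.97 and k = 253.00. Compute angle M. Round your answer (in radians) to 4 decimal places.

1.0132

By the law of cosines, cos M = (l² + k² − m²) / (2·l·k) ≈ 0.52915, so ∠M ≈ 1.013 rad.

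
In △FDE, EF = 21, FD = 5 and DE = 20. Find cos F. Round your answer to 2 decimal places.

0.31

By the law of cosines, cos F = (EF² + FD² − DE²) / (2·EF·FD) ≈ 0.31429, so ∠F ≈ 71.68°.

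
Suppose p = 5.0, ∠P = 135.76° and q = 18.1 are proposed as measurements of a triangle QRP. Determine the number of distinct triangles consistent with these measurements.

q·sin P = 18.1·sin(135.76°) ≈ 12.63.
Since ∠P is not acute, a triangle exists only if p > q; here p ≤ q, so there is no triangle.

0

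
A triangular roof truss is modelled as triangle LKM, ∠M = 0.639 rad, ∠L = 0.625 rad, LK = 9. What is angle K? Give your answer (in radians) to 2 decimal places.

The third angle is ∠K = π − ∠M − ∠L = 1.878 rad.

1.88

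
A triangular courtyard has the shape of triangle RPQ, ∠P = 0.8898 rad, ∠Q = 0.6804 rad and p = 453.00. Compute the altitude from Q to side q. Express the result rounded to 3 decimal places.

The third angle is ∠R = π − ∠P − ∠Q = 1.5714 rad.
Law of sines: r = p·sin R/sin P ≈ 583.05.
Law of sines: q = p·sin Q/sin P ≈ 366.8.
Area = ½·p·r·sin Q ≈ 83080.
The altitude from Q has length 2·area/q ≈ 453.

h_Q ≈ 453.000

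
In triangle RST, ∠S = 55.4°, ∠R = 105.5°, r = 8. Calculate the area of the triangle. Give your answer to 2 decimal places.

8.94

The third angle is ∠T = 180° − ∠R − ∠S = 19.10°.
Law of sines: s = r·sin S/sin R ≈ 6.8336.
Law of sines: t = r·sin T/sin R ≈ 2.7165.
Area = ½·r·s·sin T ≈ 8.9443.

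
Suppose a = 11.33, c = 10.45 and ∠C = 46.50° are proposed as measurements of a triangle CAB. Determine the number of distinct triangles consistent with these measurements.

2

a·sin C = 11.33·sin(46.50°) ≈ 8.218.
Since a sin C < c < a (8.218 < 10.45 < 11.33), two triangles exist.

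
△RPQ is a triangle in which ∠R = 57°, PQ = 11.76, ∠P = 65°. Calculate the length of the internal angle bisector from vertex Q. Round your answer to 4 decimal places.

The third angle is ∠Q = 180° − ∠R − ∠P = 58.00°.
Law of sines: QR = PQ·sin P/sin R ≈ 12.708.
Law of sines: RP = PQ·sin Q/sin R ≈ 11.891.
The bisector from Q has length 2·PQ·QR·cos(∠Q/2)/(PQ+QR) ≈ 10.684.

10.6842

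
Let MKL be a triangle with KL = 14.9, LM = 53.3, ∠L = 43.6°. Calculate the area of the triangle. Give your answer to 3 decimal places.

Area = ½·KL·LM·sin L ≈ 273.84.

273.838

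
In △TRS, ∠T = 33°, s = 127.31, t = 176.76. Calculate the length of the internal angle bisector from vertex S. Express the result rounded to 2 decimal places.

t_S ≈ 209.13

Law of sines: sin S = s·sin T/t ≈ 0.39227.
Since t ≥ s, only the acute value applies: ∠S ≈ 23.10°.
Then ∠R = 180° − ∠T − ∠S ≈ 123.90°.
Law of sines gives r = t·sin R/sin T ≈ 269.36.
The bisector from S has length 2·t·r·cos(∠S/2)/(t+r) ≈ 209.13.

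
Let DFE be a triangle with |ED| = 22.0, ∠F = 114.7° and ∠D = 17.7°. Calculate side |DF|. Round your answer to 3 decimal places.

The third angle is ∠E = 180° − ∠D − ∠F = 47.60°.
Law of sines: |DF| = |ED|·sin E/sin F ≈ 17.882.

17.882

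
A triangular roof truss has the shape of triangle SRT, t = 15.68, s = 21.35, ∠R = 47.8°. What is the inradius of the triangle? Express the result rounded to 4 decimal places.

4.6878

By the law of cosines, r² = t² + s² − 2·t·s·cos R = 251.94, so r ≈ 15.873.
Area = ½·t·s·sin R ≈ 124.
Semiperimeter p = (21.35+15.873+15.68)/2 = 26.451.
Inradius = area/p = 124/26.451 ≈ 4.6878.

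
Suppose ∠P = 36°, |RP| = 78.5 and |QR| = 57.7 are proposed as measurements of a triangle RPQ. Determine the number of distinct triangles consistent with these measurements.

2

|RP|·sin P = 78.5·sin(36°) ≈ 46.14.
Since |RP| sin P < |QR| < |RP| (46.14 < 57.7 < 78.5), two triangles exist.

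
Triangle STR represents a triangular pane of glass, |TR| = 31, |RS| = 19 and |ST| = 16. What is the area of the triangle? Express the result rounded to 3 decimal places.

125.332

Semiperimeter s = (31 + 19 + 16)/2 = 33.
Heron's formula: area = √(33·2·14·17) ≈ 125.33.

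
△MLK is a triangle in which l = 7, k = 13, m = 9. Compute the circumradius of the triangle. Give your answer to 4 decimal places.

6.8357

By the law of cosines, cos M = (l² + k² − m²) / (2·l·k) ≈ 0.75275, so ∠M ≈ 41.17°.
Circumradius = m/(2 sin M) ≈ 6.8357.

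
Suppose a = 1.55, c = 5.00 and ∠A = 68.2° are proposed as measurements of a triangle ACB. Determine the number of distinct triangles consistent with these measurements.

c·sin A = 5.00·sin(68.2°) ≈ 4.642.
Since a = 1.55 < 4.642 = c sin A, no triangle exists.

0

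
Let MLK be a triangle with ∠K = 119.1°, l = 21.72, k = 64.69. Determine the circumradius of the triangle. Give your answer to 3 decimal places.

R ≈ 37.018

Law of sines: sin L = l·sin K/k ≈ 0.29337.
Since k ≥ l, only the acute value applies: ∠L ≈ 17.06°.
Then ∠M = 180° − ∠K − ∠L ≈ 43.84°.
Law of sines gives m = k·sin M/sin K ≈ 51.28.
Circumradius = k/(2 sin K) ≈ 37.018.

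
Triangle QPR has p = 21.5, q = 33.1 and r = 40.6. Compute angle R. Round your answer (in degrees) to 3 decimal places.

∠R ≈ 93.646°

By the law of cosines, cos R = (q² + p² − r²) / (2·q·p) ≈ -0.06358, so ∠R ≈ 93.65°.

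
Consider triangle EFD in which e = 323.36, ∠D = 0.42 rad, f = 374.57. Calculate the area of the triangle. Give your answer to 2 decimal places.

24694.17

Area = ½·e·f·sin D ≈ 24694.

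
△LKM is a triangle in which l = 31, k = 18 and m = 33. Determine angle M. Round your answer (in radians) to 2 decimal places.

∠M ≈ 1.39 rad

By the law of cosines, cos M = (l² + k² − m²) / (2·l·k) ≈ 0.17563, so ∠M ≈ 1.394 rad.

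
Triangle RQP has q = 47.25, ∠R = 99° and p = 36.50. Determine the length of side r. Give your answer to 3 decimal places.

By the law of cosines, r² = q² + p² − 2·q·p·cos R = 4104.4, so r ≈ 64.066.

64.066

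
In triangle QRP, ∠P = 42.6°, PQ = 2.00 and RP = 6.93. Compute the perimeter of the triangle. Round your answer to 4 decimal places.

By the law of cosines, QR² = RP² + PQ² − 2·RP·PQ·cos P = 31.62, so QR ≈ 5.6232.
Semiperimeter s = (6.93+2+5.6232)/2 = 7.2766.
Perimeter = 6.93 + 2 + 5.6232 = 14.553.

perimeter ≈ 14.5532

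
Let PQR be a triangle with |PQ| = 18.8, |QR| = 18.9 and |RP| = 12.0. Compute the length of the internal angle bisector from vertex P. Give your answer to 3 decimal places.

11.860

By the law of cosines, cos P = (|RP|² + |PQ|² − |QR|²) / (2·|RP|·|PQ|) ≈ 0.31079, so ∠P ≈ 71.89°.
The bisector from P has length 2·|RP|·|PQ|·cos(∠P/2)/(|RP|+|PQ|) ≈ 11.86.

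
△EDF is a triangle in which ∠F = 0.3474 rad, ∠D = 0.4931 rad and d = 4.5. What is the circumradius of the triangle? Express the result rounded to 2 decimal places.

R ≈ 4.75

The third angle is ∠E = π − ∠D − ∠F = 2.3011 rad.
Law of sines: e = d·sin E/sin D ≈ 7.0821.
Law of sines: f = d·sin F/sin D ≈ 3.2365.
Circumradius = d/(2 sin D) ≈ 4.7533.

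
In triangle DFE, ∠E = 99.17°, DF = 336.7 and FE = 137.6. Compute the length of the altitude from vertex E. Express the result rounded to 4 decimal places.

Law of sines: sin D = FE·sin E/DF ≈ 0.40345.
Since DF ≥ FE, only the acute value applies: ∠D ≈ 23.79°.
Then ∠F = 180° − ∠E − ∠D ≈ 57.04°.
Law of sines gives ED = DF·sin F/sin E ≈ 286.15.
Area = ½·DF·FE·sin F ≈ 19436.
The altitude from E has length 2·area/DF ≈ 115.45.

115.4481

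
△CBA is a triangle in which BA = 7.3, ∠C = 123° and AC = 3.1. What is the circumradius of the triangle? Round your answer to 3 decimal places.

Law of sines: sin B = AC·sin C/BA ≈ 0.35615.
Since BA ≥ AC, only the acute value applies: ∠B ≈ 20.86°.
Then ∠A = 180° − ∠C − ∠B ≈ 36.14°.
Law of sines gives CB = BA·sin A/sin C ≈ 5.133.
Circumradius = BA/(2 sin C) ≈ 4.3521.

R ≈ 4.352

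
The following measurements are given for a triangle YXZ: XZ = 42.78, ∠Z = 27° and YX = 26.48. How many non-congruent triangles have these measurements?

XZ·sin Z = 42.78·sin(27°) ≈ 19.42.
Since XZ sin Z < YX < XZ (19.42 < 26.48 < 42.78), two triangles exist.

2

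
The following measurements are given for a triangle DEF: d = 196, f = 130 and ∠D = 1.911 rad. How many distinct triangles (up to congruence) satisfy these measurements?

f·sin D = 130·sin(1.911 rad) ≈ 122.5.
Since ∠D is not acute, a triangle exists only if d > f; here d > f, so there is exactly one triangle.

1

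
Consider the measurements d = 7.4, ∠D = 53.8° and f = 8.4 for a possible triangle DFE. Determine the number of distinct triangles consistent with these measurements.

2

f·sin D = 8.4·sin(53.8°) ≈ 6.778.
Since f sin D < d < f (6.778 < 7.4 < 8.4), two triangles exist.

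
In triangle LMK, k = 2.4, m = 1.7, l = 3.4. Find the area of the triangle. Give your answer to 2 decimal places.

Semiperimeter s = (3.4 + 1.7 + 2.4)/2 = 3.75.
Heron's formula: area = √(3.75·0.35·2.05·1.35) ≈ 1.9059.

1.91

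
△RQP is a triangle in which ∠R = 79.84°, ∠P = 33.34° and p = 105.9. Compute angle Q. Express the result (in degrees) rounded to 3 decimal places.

∠Q ≈ 66.820°

The third angle is ∠Q = 180° − ∠P − ∠R = 66.82°.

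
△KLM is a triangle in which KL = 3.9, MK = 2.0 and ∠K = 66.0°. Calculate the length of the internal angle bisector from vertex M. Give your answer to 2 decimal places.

By the law of cosines, LM² = MK² + KL² − 2·MK·KL·cos K = 12.865, so LM ≈ 3.5868.
Law of cosines again: cos M = (LM² + MK² − KL²)/(2·LM·MK) ≈ 0.11535, so ∠M ≈ 83.38°.
The bisector from M has length 2·LM·MK·cos(∠M/2)/(LM+MK) ≈ 1.9178.

t_M ≈ 1.92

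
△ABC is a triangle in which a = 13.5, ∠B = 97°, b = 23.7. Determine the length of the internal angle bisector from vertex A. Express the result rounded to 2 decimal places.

19.48

Law of sines: sin A = a·sin B/b ≈ 0.56537.
Since b ≥ a, only the acute value applies: ∠A ≈ 34.43°.
Then ∠C = 180° − ∠B − ∠A ≈ 48.57°.
Law of sines gives c = b·sin C/sin B ≈ 17.903.
The bisector from A has length 2·b·c·cos(∠A/2)/(b+c) ≈ 19.484.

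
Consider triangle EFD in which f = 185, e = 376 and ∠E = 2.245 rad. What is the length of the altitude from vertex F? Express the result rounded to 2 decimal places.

180.95

Law of sines: sin F = f·sin E/e ≈ 0.38437.
Since e ≥ f, only the acute value applies: ∠F ≈ 0.395 rad.
Then ∠D = π − ∠E − ∠F ≈ 0.502 rad.
Law of sines gives d = e·sin D/sin E ≈ 231.62.
Area = ½·e·f·sin D ≈ 16738.
The altitude from F has length 2·area/f ≈ 180.95.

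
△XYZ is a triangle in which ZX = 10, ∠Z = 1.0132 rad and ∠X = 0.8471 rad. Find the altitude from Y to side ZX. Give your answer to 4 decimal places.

The third angle is ∠Y = π − ∠Z − ∠X = 1.2813 rad.
Law of sines: YZ = ZX·sin X/sin Y ≈ 7.819.
Law of sines: XY = ZX·sin Z/sin Y ≈ 8.8537.
Area = ½·ZX·YZ·sin Z ≈ 33.173.
The altitude from Y has length 2·area/ZX ≈ 6.6347.

6.6347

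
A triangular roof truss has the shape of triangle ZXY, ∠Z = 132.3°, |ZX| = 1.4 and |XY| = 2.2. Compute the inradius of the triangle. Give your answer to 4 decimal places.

Law of sines: sin Y = |ZX|·sin Z/|XY| ≈ 0.47067.
Since |XY| ≥ |ZX|, only the acute value applies: ∠Y ≈ 28.08°.
Then ∠X = 180° − ∠Z − ∠Y ≈ 19.62°.
Law of sines gives |YZ| = |XY|·sin X/sin Z ≈ 0.99886.
Area = ½·|XY|·|ZX|·sin X ≈ 0.51715.
Semiperimeter s = (2.2+0.99886+1.4)/2 = 2.2994.
Inradius = area/s = 0.51715/2.2994 ≈ 0.2249.

r ≈ 0.2249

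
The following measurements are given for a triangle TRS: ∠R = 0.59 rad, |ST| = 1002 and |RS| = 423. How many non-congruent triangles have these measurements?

1

|RS|·sin R = 423·sin(0.59 rad) ≈ 235.3.
Since |ST| ≥ |RS|, exactly one triangle exists.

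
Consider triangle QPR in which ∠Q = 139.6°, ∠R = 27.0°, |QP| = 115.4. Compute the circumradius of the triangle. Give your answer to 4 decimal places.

The third angle is ∠P = 180° − ∠R − ∠Q = 13.40°.
Law of sines: |PR| = |QP|·sin Q/sin R ≈ 164.75.
Law of sines: |RQ| = |QP|·sin P/sin R ≈ 58.908.
Circumradius = |QP|/(2 sin R) ≈ 127.1.

127.0952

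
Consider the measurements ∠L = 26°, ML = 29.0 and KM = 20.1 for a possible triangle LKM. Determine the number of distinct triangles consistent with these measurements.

ML·sin L = 29.0·sin(26°) ≈ 12.71.
Since ML sin L < KM < ML (12.71 < 20.1 < 29.0), two triangles exist.

2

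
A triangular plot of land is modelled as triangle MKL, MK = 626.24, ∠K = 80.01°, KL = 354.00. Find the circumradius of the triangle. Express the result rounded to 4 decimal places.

R ≈ 336.9893

By the law of cosines, LM² = MK² + KL² − 2·MK·KL·cos K = 4.4058e+05, so LM ≈ 663.76.
Area = ½·MK·KL·sin K ≈ 1.0916e+05.
Circumradius = LM/(2 sin K) ≈ 336.99.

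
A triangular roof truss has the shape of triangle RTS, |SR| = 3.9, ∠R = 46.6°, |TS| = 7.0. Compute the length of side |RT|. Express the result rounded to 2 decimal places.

Law of sines: sin T = |SR|·sin R/|TS| ≈ 0.40481.
Since |TS| ≥ |SR|, only the acute value applies: ∠T ≈ 23.88°.
Then ∠S = 180° − ∠R − ∠T ≈ 109.52°.
Law of sines gives |RT| = |TS|·sin S/sin R ≈ 9.0805.

9.08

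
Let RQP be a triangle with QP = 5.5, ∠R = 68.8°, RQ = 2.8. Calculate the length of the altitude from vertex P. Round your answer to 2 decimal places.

h_P ≈ 5.46

Law of sines: sin P = RQ·sin R/QP ≈ 0.47464.
Since QP ≥ RQ, only the acute value applies: ∠P ≈ 28.34°.
Then ∠Q = 180° − ∠R − ∠P ≈ 82.86°.
Law of sines gives PR = QP·sin Q/sin R ≈ 5.8535.
Area = ½·QP·RQ·sin Q ≈ 7.6404.
The altitude from P has length 2·area/RQ ≈ 5.4574.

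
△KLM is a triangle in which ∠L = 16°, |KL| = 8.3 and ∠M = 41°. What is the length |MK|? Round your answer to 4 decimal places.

The third angle is ∠K = 180° − ∠L − ∠M = 123.00°.
Law of sines: |MK| = |KL|·sin L/sin M ≈ 3.4872.

3.4872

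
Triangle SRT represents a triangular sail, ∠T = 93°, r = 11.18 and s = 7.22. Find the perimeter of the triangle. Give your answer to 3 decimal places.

By the law of cosines, t² = s² + r² − 2·s·r·cos T = 185.57, so t ≈ 13.622.
Semiperimeter p = (7.22+11.18+13.622)/2 = 16.011.
Perimeter = 7.22 + 11.18 + 13.622 = 32.022.

perimeter ≈ 32.022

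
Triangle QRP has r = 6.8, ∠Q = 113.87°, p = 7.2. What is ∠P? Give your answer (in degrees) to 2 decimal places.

By the law of cosines, q² = r² + p² − 2·r·p·cos Q = 137.7, so q ≈ 11.735.
Law of cosines again: cos P = (q² + r² − p²)/(2·q·r) ≈ 0.82776, so ∠P ≈ 34.13°.

∠P ≈ 34.13°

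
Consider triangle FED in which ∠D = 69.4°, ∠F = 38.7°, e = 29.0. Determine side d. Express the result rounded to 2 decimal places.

28.56

The third angle is ∠E = 180° − ∠D − ∠F = 71.90°.
Law of sines: d = e·sin D/sin E ≈ 28.559.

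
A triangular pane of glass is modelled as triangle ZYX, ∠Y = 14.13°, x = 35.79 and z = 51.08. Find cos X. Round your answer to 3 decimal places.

0.882

By the law of cosines, y² = x² + z² − 2·x·z·cos Y = 344.41, so y ≈ 18.558.
Law of cosines again: cos X = (z² + y² − x²)/(2·z·y) ≈ 0.88224, so ∠X ≈ 28.09°.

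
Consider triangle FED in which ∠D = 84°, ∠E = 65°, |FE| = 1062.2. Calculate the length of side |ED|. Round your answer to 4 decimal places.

The third angle is ∠F = 180° − ∠E − ∠D = 31.00°.
Law of sines: |ED| = |FE|·sin F/sin D ≈ 550.09.

550.0869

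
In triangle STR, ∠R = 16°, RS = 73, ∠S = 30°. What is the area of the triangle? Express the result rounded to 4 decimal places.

The third angle is ∠T = 180° − ∠R − ∠S = 134.00°.
Law of sines: TR = RS·sin S/sin T ≈ 50.741.
Law of sines: ST = RS·sin R/sin T ≈ 27.972.
Area = ½·RS·TR·sin R ≈ 510.49.

510.4929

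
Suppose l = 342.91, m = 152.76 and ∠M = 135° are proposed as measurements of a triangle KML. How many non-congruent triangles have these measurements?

0

l·sin M = 342.91·sin(135°) ≈ 242.5.
Since ∠M is not acute, a triangle exists only if m > l; here m ≤ l, so there is no triangle.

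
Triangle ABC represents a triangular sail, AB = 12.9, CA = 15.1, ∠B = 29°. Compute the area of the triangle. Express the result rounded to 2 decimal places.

Law of sines: sin C = AB·sin B/CA ≈ 0.41418.
Since CA ≥ AB, only the acute value applies: ∠C ≈ 24.47°.
Then ∠A = 180° − ∠B − ∠C ≈ 126.53°.
Law of sines gives BC = CA·sin A/sin B ≈ 25.027.
Area = ½·CA·AB·sin A ≈ 78.259.

78.26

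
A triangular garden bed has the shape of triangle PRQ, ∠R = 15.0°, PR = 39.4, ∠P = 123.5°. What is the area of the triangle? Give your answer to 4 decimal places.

The third angle is ∠Q = 180° − ∠P − ∠R = 41.50°.
Law of sines: RQ = PR·sin P/sin Q ≈ 49.584.
Law of sines: QP = PR·sin R/sin Q ≈ 15.39.
Area = ½·PR·RQ·sin R ≈ 252.81.

252.8138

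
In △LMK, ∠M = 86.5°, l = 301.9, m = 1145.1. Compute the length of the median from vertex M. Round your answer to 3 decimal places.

Law of sines: sin L = l·sin M/m ≈ 0.26315.
Since m ≥ l, only the acute value applies: ∠L ≈ 15.26°.
Then ∠K = 180° − ∠M − ∠L ≈ 78.24°.
Law of sines gives k = m·sin K/sin M ≈ 1123.2.
Median from M: ½√(2·k² + 2·l² − m²) ≈ 590.35.

590.351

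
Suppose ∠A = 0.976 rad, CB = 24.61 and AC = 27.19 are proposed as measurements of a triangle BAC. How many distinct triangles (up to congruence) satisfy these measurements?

AC·sin A = 27.19·sin(0.976 rad) ≈ 22.52.
Since AC sin A < CB < AC (22.52 < 24.61 < 27.19), two triangles exist.

2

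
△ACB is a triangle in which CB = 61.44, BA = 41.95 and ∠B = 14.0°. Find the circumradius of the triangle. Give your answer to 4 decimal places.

R ≈ 47.7145

By the law of cosines, AC² = CB² + BA² − 2·CB·BA·cos B = 532.98, so AC ≈ 23.086.
Area = ½·CB·BA·sin B ≈ 311.77.
Circumradius = AC/(2 sin B) ≈ 47.714.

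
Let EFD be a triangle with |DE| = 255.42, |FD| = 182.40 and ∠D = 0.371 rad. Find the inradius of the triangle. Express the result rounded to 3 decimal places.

By the law of cosines, |EF|² = |FD|² + |DE|² − 2·|FD|·|DE|·cos D = 11671, so |EF| ≈ 108.03.
Area = ½·|FD|·|DE|·sin D ≈ 8445.3.
Semiperimeter s = (182.4+255.42+108.03)/2 = 272.93.
Inradius = area/s = 8445.3/272.93 ≈ 30.943.

30.943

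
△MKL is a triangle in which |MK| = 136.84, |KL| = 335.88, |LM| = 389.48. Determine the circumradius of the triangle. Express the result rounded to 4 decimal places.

By the law of cosines, cos M = (|LM|² + |MK|² − |KL|²) / (2·|LM|·|MK|) ≈ 0.54042, so ∠M ≈ 57.29°.
Circumradius = |KL|/(2 sin M) ≈ 199.6.

R ≈ 199.5964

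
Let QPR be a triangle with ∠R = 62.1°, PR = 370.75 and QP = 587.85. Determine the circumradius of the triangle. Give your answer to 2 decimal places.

332.58

Law of sines: sin Q = PR·sin R/QP ≈ 0.55738.
Since QP ≥ PR, only the acute value applies: ∠Q ≈ 33.87°.
Then ∠P = 180° − ∠R − ∠Q ≈ 84.03°.
Law of sines gives RQ = QP·sin P/sin R ≈ 661.55.
Circumradius = QP/(2 sin R) ≈ 332.58.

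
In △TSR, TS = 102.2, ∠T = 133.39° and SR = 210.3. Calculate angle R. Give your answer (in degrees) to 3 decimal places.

∠R ≈ 20.680°

Law of sines: sin R = TS·sin T/SR ≈ 0.35315.
Since SR ≥ TS, only the acute value applies: ∠R ≈ 20.68°.
Then ∠S = 180° − ∠T − ∠R ≈ 25.93°.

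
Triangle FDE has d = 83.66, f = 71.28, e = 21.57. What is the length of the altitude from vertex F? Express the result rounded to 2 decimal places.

Semiperimeter s = (71.28 + 83.66 + 21.57)/2 = 88.255.
Heron's formula: area = √(88.255·16.975·4.595·66.685) ≈ 677.53.
The altitude from F has length 2·area/f ≈ 19.011.

19.01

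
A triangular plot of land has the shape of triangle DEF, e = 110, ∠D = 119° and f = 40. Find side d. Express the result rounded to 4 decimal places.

By the law of cosines, d² = e² + f² − 2·e·f·cos D = 17966, so d ≈ 134.04.

134.0385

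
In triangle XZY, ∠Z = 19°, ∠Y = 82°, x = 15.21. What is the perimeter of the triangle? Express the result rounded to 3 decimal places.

The third angle is ∠X = 180° − ∠Z − ∠Y = 79.00°.
Law of sines: z = x·sin Z/sin X ≈ 5.0446.
Law of sines: y = x·sin Y/sin X ≈ 15.344.
Semiperimeter s = (15.21+5.0446+15.344)/2 = 17.799.
Perimeter = 15.21 + 5.0446 + 15.344 = 35.598.

perimeter ≈ 35.598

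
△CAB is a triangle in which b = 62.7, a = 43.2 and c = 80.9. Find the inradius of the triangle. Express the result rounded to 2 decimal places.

r ≈ 14.36

Semiperimeter s = (80.9 + 43.2 + 62.7)/2 = 93.4.
Heron's formula: area = √(93.4·12.5·50.2·30.7) ≈ 1341.4.
Inradius = area/s = 1341.4/93.4 ≈ 14.362.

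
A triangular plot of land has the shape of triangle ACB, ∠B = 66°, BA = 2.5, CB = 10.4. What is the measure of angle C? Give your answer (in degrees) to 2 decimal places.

13.68

By the law of cosines, AC² = CB² + BA² − 2·CB·BA·cos B = 93.26, so AC ≈ 9.6571.
Law of cosines again: cos C = (AC² + CB² − BA²)/(2·AC·CB) ≈ 0.97163, so ∠C ≈ 13.68°.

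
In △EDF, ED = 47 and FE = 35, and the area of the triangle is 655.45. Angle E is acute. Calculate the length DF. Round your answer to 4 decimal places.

From area = ½·FE·ED·sin E, we get sin E = 2·area/(FE·ED) ≈ 0.79690.
Taking the acute solution, ∠E ≈ 52.84°.
Law of cosines then gives DF ≈ 38.033.

38.0325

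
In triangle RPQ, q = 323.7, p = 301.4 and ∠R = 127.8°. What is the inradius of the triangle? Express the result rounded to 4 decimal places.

By the law of cosines, r² = p² + q² − 2·p·q·cos R = 3.1522e+05, so r ≈ 561.44.
Area = ½·p·q·sin R ≈ 38545.
Semiperimeter s = (561.44+301.4+323.7)/2 = 593.27.
Inradius = area/s = 38545/593.27 ≈ 64.97.

64.9703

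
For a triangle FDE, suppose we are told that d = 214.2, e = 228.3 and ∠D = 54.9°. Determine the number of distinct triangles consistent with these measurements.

e·sin D = 228.3·sin(54.9°) ≈ 186.8.
Since e sin D < d < e (186.8 < 214.2 < 228.3), two triangles exist.

2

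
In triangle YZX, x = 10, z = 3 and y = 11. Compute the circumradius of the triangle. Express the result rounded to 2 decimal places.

5.61

By the law of cosines, cos Y = (z² + x² − y²) / (2·z·x) ≈ -0.20000, so ∠Y ≈ 101.54°.
Circumradius = y/(2 sin Y) ≈ 5.6134.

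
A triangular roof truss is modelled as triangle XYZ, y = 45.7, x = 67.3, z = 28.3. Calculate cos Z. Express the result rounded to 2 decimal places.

By the law of cosines, cos Z = (x² + y² − z²) / (2·x·y) ≈ 0.94565, so ∠Z ≈ 0.331 rad.

0.95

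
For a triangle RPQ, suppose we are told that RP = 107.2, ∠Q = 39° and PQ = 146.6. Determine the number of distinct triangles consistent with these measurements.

2

PQ·sin Q = 146.6·sin(39°) ≈ 92.26.
Since PQ sin Q < RP < PQ (92.26 < 107.2 < 146.6), two triangles exist.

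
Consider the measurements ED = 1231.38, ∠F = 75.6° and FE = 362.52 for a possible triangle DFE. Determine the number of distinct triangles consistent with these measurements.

1

FE·sin F = 362.52·sin(75.6°) ≈ 351.1.
Since ED ≥ FE, exactly one triangle exists.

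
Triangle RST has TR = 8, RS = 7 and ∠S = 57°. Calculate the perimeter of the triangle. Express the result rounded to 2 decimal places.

Law of sines: sin T = RS·sin S/TR ≈ 0.73384.
Since TR ≥ RS, only the acute value applies: ∠T ≈ 47.21°.
Then ∠R = 180° − ∠S − ∠T ≈ 75.79°.
Law of sines gives ST = TR·sin R/sin S ≈ 9.2471.
Semiperimeter s = (9.2471+8+7)/2 = 12.124.
Perimeter = 9.2471 + 8 + 7 = 24.247.

24.25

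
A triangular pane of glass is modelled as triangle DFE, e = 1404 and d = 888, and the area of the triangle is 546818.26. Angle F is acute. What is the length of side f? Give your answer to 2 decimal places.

1250.01

From area = ½·e·d·sin F, we get sin F = 2·area/(e·d) ≈ 0.87719.
Taking the acute solution, ∠F ≈ 61.31°.
Law of cosines then gives f ≈ 1250.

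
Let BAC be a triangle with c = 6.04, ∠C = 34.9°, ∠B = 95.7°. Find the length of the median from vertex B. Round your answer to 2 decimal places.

The third angle is ∠A = 180° − ∠C − ∠B = 49.40°.
Law of sines: b = c·sin B/sin C ≈ 10.505.
Law of sines: a = c·sin A/sin C ≈ 8.0154.
Median from B: ½√(2·a² + 2·c² − b²) ≈ 4.7726.

4.77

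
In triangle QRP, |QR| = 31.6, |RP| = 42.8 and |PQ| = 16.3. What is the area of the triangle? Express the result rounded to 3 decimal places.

area ≈ 214.923

Semiperimeter s = (42.8 + 16.3 + 31.6)/2 = 45.35.
Heron's formula: area = √(45.35·2.55·29.05·13.75) ≈ 214.92.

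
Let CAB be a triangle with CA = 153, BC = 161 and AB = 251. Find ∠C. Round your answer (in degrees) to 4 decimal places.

∠C ≈ 106.1107°

By the law of cosines, cos C = (BC² + CA² − AB²) / (2·BC·CA) ≈ -0.27749, so ∠C ≈ 106.11°.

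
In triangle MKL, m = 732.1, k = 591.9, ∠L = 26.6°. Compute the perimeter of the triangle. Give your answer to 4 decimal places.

perimeter ≈ 1657.7489

By the law of cosines, l² = m² + k² − 2·m·k·cos L = 1.1139e+05, so l ≈ 333.75.
Semiperimeter s = (732.1+591.9+333.75)/2 = 828.87.
Perimeter = 732.1 + 591.9 + 333.75 = 1657.7.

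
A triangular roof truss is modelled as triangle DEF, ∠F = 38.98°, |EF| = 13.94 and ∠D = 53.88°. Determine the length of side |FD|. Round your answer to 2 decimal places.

17.24

The third angle is ∠E = 180° − ∠F − ∠D = 87.14°.
Law of sines: |FD| = |EF|·sin E/sin D ≈ 17.236.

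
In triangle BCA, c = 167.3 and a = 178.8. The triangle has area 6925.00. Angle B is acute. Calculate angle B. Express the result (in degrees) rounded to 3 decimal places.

From area = ½·c·a·sin B, we get sin B = 2·area/(c·a) ≈ 0.46301.
Taking the acute solution, ∠B ≈ 27.58°.

∠B ≈ 27.581°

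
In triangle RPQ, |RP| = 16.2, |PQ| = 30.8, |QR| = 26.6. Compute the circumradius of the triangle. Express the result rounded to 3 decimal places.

By the law of cosines, cos R = (|QR|² + |RP|² − |PQ|²) / (2·|QR|·|RP|) ≈ 0.02478, so ∠R ≈ 88.58°.
Circumradius = |PQ|/(2 sin R) ≈ 15.405.

15.405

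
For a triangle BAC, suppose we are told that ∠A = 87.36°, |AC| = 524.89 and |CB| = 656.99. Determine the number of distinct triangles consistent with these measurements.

1

|AC|·sin A = 524.89·sin(87.36°) ≈ 524.3.
Since |CB| ≥ |AC|, exactly one triangle exists.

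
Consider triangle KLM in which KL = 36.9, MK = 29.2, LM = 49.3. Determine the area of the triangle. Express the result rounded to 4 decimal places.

536.0208

Semiperimeter s = (49.3 + 29.2 + 36.9)/2 = 57.7.
Heron's formula: area = √(57.7·8.4·28.5·20.8) ≈ 536.02.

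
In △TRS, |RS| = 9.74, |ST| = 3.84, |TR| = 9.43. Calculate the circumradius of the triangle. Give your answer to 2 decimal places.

By the law of cosines, cos T = (|ST|² + |TR|² − |RS|²) / (2·|ST|·|TR|) ≈ 0.12155, so ∠T ≈ 83.02°.
Circumradius = |RS|/(2 sin T) ≈ 4.9064.

4.91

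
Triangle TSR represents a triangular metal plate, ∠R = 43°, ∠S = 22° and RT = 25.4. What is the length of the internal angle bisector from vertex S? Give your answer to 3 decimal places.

The third angle is ∠T = 180° − ∠S − ∠R = 115.00°.
Law of sines: SR = RT·sin T/sin S ≈ 61.452.
Law of sines: TS = RT·sin R/sin S ≈ 46.243.
The bisector from S has length 2·TS·SR·cos(∠S/2)/(TS+SR) ≈ 51.804.

51.804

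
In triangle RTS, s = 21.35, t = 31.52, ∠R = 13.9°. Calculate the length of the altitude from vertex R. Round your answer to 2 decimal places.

By the law of cosines, r² = t² + s² − 2·t·s·cos R = 142.84, so r ≈ 11.952.
Area = ½·t·s·sin R ≈ 80.831.
The altitude from R has length 2·area/r ≈ 13.526.

h_R ≈ 13.53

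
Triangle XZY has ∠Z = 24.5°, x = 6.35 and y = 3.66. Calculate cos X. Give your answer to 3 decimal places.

By the law of cosines, z² = y² + x² − 2·y·x·cos Z = 11.421, so z ≈ 3.3795.
Law of cosines again: cos X = (z² + y² − x²)/(2·z·y) ≈ -0.62679, so ∠X ≈ 128.81°.

cos X ≈ -0.627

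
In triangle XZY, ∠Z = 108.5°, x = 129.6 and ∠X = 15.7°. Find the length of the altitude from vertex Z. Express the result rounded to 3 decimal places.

The third angle is ∠Y = 180° − ∠X − ∠Z = 55.80°.
Law of sines: z = x·sin Z/sin X ≈ 454.19.
Law of sines: y = x·sin Y/sin X ≈ 396.12.
Area = ½·x·z·sin Y ≈ 24342.
The altitude from Z has length 2·area/z ≈ 107.19.

107.190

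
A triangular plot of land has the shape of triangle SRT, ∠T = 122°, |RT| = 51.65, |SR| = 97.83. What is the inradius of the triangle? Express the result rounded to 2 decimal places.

Law of sines: sin S = |RT|·sin T/|SR| ≈ 0.44773.
Since |SR| ≥ |RT|, only the acute value applies: ∠S ≈ 26.60°.
Then ∠R = 180° − ∠T − ∠S ≈ 31.40°.
Law of sines gives |TS| = |SR|·sin R/sin T ≈ 60.106.
Area = ½·|SR|·|RT|·sin R ≈ 1316.4.
Semiperimeter s = (51.65+60.106+97.83)/2 = 104.79.
Inradius = area/s = 1316.4/104.79 ≈ 12.562.

r ≈ 12.56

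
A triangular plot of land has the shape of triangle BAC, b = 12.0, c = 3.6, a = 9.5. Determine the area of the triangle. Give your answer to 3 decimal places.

Semiperimeter s = (12 + 9.5 + 3.6)/2 = 12.55.
Heron's formula: area = √(12.55·0.55·3.05·8.95) ≈ 13.727.

13.727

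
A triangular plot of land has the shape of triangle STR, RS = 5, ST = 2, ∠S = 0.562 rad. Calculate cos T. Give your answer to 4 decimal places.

By the law of cosines, TR² = RS² + ST² − 2·RS·ST·cos S = 12.076, so TR ≈ 3.4751.
Law of cosines again: cos T = (ST² + TR² − RS²)/(2·ST·TR) ≈ -0.64199, so ∠T ≈ 2.268 rad.

cos T ≈ -0.6420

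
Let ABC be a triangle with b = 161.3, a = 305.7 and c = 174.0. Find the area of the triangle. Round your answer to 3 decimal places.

10518.050

Semiperimeter s = (305.7 + 161.3 + 174)/2 = 320.5.
Heron's formula: area = √(320.5·14.8·159.2·146.5) ≈ 10518.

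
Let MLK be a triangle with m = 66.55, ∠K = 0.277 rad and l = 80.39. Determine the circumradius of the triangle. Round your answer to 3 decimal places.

44.764

By the law of cosines, k² = m² + l² − 2·m·l·cos K = 599.42, so k ≈ 24.483.
Area = ½·m·l·sin K ≈ 731.53.
Circumradius = k/(2 sin K) ≈ 44.764.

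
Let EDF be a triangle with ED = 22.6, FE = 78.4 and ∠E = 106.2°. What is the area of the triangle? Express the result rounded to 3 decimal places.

Area = ½·FE·ED·sin E ≈ 850.74.

area ≈ 850.743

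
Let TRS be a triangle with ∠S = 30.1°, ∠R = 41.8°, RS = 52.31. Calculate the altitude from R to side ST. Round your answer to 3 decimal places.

The third angle is ∠T = 180° − ∠R − ∠S = 108.10°.
Law of sines: ST = RS·sin R/sin T ≈ 36.681.
Law of sines: TR = RS·sin S/sin T ≈ 27.6.
Area = ½·RS·ST·sin S ≈ 481.15.
The altitude from R has length 2·area/ST ≈ 26.234.

h_R ≈ 26.234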